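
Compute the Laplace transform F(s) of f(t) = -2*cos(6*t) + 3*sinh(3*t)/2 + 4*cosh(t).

F(s) = -2*s/(s^2 + 36) + 4*s/(s^2 - 1) + 9/(2*(s^2 - 9))

The transform is linear, so treat each term independently.
(-2)·[L{cos(6t)} = s/(s^2 + 36)]; (3/2)·[L{sinh(3t)} = 3/(s^2 - 9)]; (4)·[L{cosh(t)} = s/(s^2 - 1)].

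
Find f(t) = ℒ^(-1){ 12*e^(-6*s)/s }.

The factor e^(-6s) signals a time shift by c = 6 (second shifting theorem).
L{12} = 12/s, so L^-1{12/s} = 12.
Hence the inverse is u(t - 6) times that function evaluated at t - 6.

f(t) = Heaviside(t - 6)*(12)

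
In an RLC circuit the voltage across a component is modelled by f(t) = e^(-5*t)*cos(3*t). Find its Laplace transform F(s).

L{cos(3t)} = s/(s^2 + 9).
By the first shifting theorem, multiplying by e^(-5t) replaces s with s + 5.

F(s) = (s + 5)/((s + 5)^2 + 9)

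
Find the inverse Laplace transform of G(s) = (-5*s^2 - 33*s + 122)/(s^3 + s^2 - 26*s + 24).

-3*exp(4*t) - 4*exp(t) + 2*exp(-6*t)

Factor the denominator: s^3 + s^2 - 26*s + 24 = (s - 4)*(s - 1)*(s + 6).
Partial fraction decomposition gives [-4/(s - 1)] + [2/(s + 6)] + [-3/(s - 4)].
Invert each term: -4/(s - 1) ↔ -4e^(t); 2/(s + 6) ↔ 2e^(-6t); -3/(s - 4) ↔ -3e^(4t).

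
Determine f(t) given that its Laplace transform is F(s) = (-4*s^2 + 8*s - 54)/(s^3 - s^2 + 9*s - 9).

Factor the denominator: s^3 - s^2 + 9*s - 9 = (s - 1)*(s^2 + 9).
Partial fraction decomposition gives [-5/(s - 1)] + [s/(s^2 + 9)] + [9/(s^2 + 9)].
Invert each term: -5/(s - 1) ↔ -5e^(t); 1·s/(s^2 + 9) ↔ cos(3t); 3·3/(s^2 + 9) ↔ 3sin(3t).

f(t) = -5*exp(t) + 3*sin(3*t) + cos(3*t)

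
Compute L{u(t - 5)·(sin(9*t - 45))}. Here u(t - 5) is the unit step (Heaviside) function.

9*exp(-5*s)/(s^2 + 81)

By the second shifting theorem, L{u(t - c)·g(t - c)} = e^(-cs)·G(s) with c = 5 and G(s) = L{g(t)}.
L{sin(9t)} = 9/(s^2 + 81).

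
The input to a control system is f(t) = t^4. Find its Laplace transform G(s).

G(s) = 24/s^5

L{t^4} = 4!/s^5 = 24/s^5.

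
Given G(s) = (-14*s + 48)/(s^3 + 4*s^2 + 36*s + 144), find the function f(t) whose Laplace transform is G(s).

Factor the denominator: s^3 + 4*s^2 + 36*s + 144 = (s + 4)*(s^2 + 36).
Partial fraction decomposition gives [2/(s + 4)] + [-2*s/(s^2 + 36)] + [-6/(s^2 + 36)].
Invert each term: 2/(s + 4) ↔ 2e^(-4t); -2·s/(s^2 + 36) ↔ -2cos(6t); -1·6/(s^2 + 36) ↔ -sin(6t).

f(t) = -sin(6*t) - 2*cos(6*t) + 2*exp(-4*t)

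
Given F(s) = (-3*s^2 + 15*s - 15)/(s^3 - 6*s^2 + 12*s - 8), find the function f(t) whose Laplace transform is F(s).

f(t) = 3*t^2*exp(2*t)/2 + 3*t*exp(2*t) - 3*exp(2*t)

Factor the denominator: s^3 - 6*s^2 + 12*s - 8 = (s - 2)^3.
Partial fraction decomposition gives [-3/(s - 2)] + [3/(s - 2)^2] + [3/(s - 2)^3].
Invert each term: -3/(s - 2) ↔ -3e^(2t); 3/(s - 2)^2 ↔ 3t·e^(2t); 3/(s - 2)^3 ↔ (3/2)t^2·e^(2t).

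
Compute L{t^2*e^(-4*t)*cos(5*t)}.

2*(s + 4)*(s^2 + 8*s - 59)/(s^2 + 8*s + 41)^3

L{cos(5t)} = s/(s^2 + 25).
Multiplying by e^(-4t) shifts s → s + 4, so L{e^(-4*t)*cos(5*t)} = (s + 4)/((s + 4)^2 + 25).
Then apply L{t^2·g(t)} = (-1)^2 d^2/ds^2[H(s)] with H(s) = (s + 4)/((s + 4)^2 + 25):
differentiating 2 times and applying the sign gives 2*(s + 4)*(s^2 + 8*s - 59)/(s^2 + 8*s + 41)^3.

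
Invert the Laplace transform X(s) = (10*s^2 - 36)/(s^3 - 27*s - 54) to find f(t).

Factor the denominator: s^3 - 27*s - 54 = (s - 6)*(s + 3)^2.
Partial fraction decomposition gives [6/(s + 3)] + [-6/(s + 3)^2] + [4/(s - 6)].
Invert each term: 6/(s + 3) ↔ 6e^(-3t); -6/(s + 3)^2 ↔ -6t·e^(-3t); 4/(s - 6) ↔ 4e^(6t).

f(t) = -6*t*exp(-3*t) + 4*exp(6*t) + 6*exp(-3*t)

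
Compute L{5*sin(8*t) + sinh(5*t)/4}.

The transform is linear, so treat each term independently.
(5)·[L{sin(8t)} = 8/(s^2 + 64)]; (1/4)·[L{sinh(5t)} = 5/(s^2 - 25)].

40/(s^2 + 64) + 5/(4*(s^2 - 25))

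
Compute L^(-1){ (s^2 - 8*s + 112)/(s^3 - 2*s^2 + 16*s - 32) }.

5*exp(2*t) - 4*sin(4*t) - 4*cos(4*t)

Factor the denominator: s^3 - 2*s^2 + 16*s - 32 = (s - 2)*(s^2 + 16).
Partial fraction decomposition gives [5/(s - 2)] + [-4*s/(s^2 + 16)] + [-16/(s^2 + 16)].
Invert each term: 5/(s - 2) ↔ 5e^(2t); -4·s/(s^2 + 16) ↔ -4cos(4t); -4·4/(s^2 + 16) ↔ -4sin(4t).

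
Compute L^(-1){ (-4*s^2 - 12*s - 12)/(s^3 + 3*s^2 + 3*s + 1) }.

-2*t^2*exp(-t) - 4*t*exp(-t) - 4*exp(-t)

Factor the denominator: s^3 + 3*s^2 + 3*s + 1 = (s + 1)^3.
Partial fraction decomposition gives [-4/(s + 1)] + [-4/(s + 1)^2] + [-4/(s + 1)^3].
Invert each term: -4/(s + 1) ↔ -4e^(-t); -4/(s + 1)^2 ↔ -4t·e^(-t); -4/(s + 1)^3 ↔ (-2)t^2·e^(-t).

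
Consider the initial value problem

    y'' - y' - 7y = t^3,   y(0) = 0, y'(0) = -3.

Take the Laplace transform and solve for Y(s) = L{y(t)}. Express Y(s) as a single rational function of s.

Y(s) = (-3*s^4 + 6)/(s^6 - s^5 - 7*s^4)

Transform both sides with L{·}.
Using L{y''} = s^2 Y - s·y(0) - y'(0) and L{y'} = sY - y(0), with y(0) = 0, y'(0) = -3, the left side becomes (s^2 - s - 7)Y - (-3).
The right side is L{t^3} = 6/s^4.
So (s^2 - s - 7)Y = 6/s^4 + (-3).
Isolate Y and clear denominators.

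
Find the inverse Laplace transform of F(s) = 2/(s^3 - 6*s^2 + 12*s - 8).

t^2*exp(2*t)

Rewrite the denominator: s^3 - 6*s^2 + 12*s - 8 = (s - 2)^3.
The form in (s - 2) signals a first-shifting-theorem factor e^(2t).
Since L{t^2} = 2!/s^3 = 2/s^3, the inverse is t^2*e^(2*t).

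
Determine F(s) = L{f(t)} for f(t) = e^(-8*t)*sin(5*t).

L{sin(5t)} = 5/(s^2 + 25).
By the first shifting theorem, multiplying by e^(-8t) replaces s with s + 8.

F(s) = 5/((s + 8)^2 + 25)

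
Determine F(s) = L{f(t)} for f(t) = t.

L{t} = 1!/s^2 = 1/s^2.

F(s) = s^(-2)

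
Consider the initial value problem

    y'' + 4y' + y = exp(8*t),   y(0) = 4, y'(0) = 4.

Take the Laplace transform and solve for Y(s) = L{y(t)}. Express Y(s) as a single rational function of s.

Y(s) = (4*s^2 - 12*s - 159)/(s^3 - 4*s^2 - 31*s - 8)

Laplace-transform each side.
With L{y''} = s^2 Y - s·y(0) - y'(0) and L{y'} = sY - y(0), with y(0) = 4, y'(0) = 4: the LHS transforms to (s^2 + 4*s + 1)Y - (4*s + 20).
The right side is L{exp(8*t)} = 1/(s - 8).
So (s^2 + 4*s + 1)Y = 1/(s - 8) + (4*s + 20).
Isolate Y and clear denominators.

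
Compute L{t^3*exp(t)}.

L{t^3} = 3!/s^4 = 6/s^4.
By the first shifting theorem, multiplying by e^(t) replaces s with s - 1.

6/(s - 1)^4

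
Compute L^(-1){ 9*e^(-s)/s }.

The factor e^(-s) signals a time shift by c = 1 (second shifting theorem).
L{9} = 9/s, so L^-1{9/s} = 9.
Hence the inverse is u(t - 1) times that function evaluated at t - 1.

Heaviside(t - 1)*(9)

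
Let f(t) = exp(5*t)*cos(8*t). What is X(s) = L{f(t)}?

L{cos(8t)} = s/(s^2 + 64).
By the first shifting theorem, multiplying by e^(5t) replaces s with s - 5.

X(s) = (s - 5)/((s - 5)^2 + 64)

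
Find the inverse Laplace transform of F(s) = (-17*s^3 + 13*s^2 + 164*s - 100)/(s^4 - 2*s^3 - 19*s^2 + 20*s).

-6*exp(5*t) - 3*exp(t) - 5 - 3*exp(-4*t)

Factor the denominator: s^4 - 2*s^3 - 19*s^2 + 20*s = s*(s - 5)*(s - 1)*(s + 4).
Partial fraction decomposition gives [-6/(s - 5)] + [-5/s] + [-3/(s + 4)] + [-3/(s - 1)].
Invert each term: -6/(s - 5) ↔ -6e^(5t); -5/(s - 0) ↔ -5e^(0t); -3/(s + 4) ↔ -3e^(-4t); -3/(s - 1) ↔ -3e^(t).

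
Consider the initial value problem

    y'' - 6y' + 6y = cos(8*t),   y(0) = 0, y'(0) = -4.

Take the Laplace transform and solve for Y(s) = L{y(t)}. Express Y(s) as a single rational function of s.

Laplace-transform each side.
Using L{y''} = s^2 Y - s·y(0) - y'(0) and L{y'} = sY - y(0), with y(0) = 0, y'(0) = -4, the left side becomes (s^2 - 6*s + 6)Y - (-4).
The right side is L{cos(8*t)} = s/(s^2 + 64).
So (s^2 - 6*s + 6)Y = s/(s^2 + 64) + (-4).
Divide through and combine into a single rational function.

Y(s) = (-4*s^2 + s - 256)/(s^4 - 6*s^3 + 70*s^2 - 384*s + 384)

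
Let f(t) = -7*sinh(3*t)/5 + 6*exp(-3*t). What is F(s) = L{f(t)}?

The transform is linear, so treat each term independently.
(6)·[L{e^(-3t)} = 1/(s + 3)]; (-7/5)·[L{sinh(3t)} = 3/(s^2 - 9)].

F(s) = -21/(5*(s^2 - 9)) + 6/(s + 3)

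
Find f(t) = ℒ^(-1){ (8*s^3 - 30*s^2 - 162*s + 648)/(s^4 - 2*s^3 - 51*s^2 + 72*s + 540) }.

f(t) = 3*exp(6*t) - exp(5*t) + 3*exp(-3*t) + 3*exp(-6*t)

Factor the denominator: s^4 - 2*s^3 - 51*s^2 + 72*s + 540 = (s - 6)*(s - 5)*(s + 3)*(s + 6).
Partial fraction decomposition gives [3/(s + 3)] + [3/(s + 6)] + [3/(s - 6)] + [-1/(s - 5)].
Invert each term: 3/(s + 3) ↔ 3e^(-3t); 3/(s + 6) ↔ 3e^(-6t); 3/(s - 6) ↔ 3e^(6t); -1/(s - 5) ↔ -e^(5t).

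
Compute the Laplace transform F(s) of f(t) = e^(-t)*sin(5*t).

L{sin(5t)} = 5/(s^2 + 25).
By the first shifting theorem, multiplying by e^(-t) replaces s with s + 1.

F(s) = 5/((s + 1)^2 + 25)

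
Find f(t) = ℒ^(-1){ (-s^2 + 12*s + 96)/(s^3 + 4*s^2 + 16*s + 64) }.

f(t) = 5*sin(4*t) - 2*cos(4*t) + exp(-4*t)

Factor the denominator: s^3 + 4*s^2 + 16*s + 64 = (s + 4)*(s^2 + 16).
Partial fraction decomposition gives [1/(s + 4)] + [-2*s/(s^2 + 16)] + [20/(s^2 + 16)].
Invert each term: 1/(s + 4) ↔ e^(-4t); -2·s/(s^2 + 16) ↔ -2cos(4t); 5·4/(s^2 + 16) ↔ 5sin(4t).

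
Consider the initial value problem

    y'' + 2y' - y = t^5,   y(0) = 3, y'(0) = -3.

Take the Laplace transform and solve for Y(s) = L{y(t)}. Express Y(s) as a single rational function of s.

Apply the Laplace transform to the equation.
With L{y''} = s^2 Y - s·y(0) - y'(0) and L{y'} = sY - y(0), with y(0) = 3, y'(0) = -3: the LHS transforms to (s^2 + 2*s - 1)Y - (3*s + 3).
The right side is L{t^5} = 120/s^6.
So (s^2 + 2*s - 1)Y = 120/s^6 + (3*s + 3).
Isolate Y and clear denominators.

Y(s) = (3*s^7 + 3*s^6 + 120)/(s^8 + 2*s^7 - s^6)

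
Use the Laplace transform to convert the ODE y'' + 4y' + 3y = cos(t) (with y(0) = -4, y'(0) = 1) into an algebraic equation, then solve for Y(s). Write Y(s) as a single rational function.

Transform both sides with L{·}.
The derivative rules (L{y''} = s^2 Y - s·y(0) - y'(0) and L{y'} = sY - y(0), with y(0) = -4, y'(0) = 1) turn the left side into (s^2 + 4*s + 3)Y - (-4*s - 15).
The right side is L{cos(t)} = s/(s^2 + 1).
So (s^2 + 4*s + 3)Y = s/(s^2 + 1) + (-4*s - 15).
Isolate Y and clear denominators.

Y(s) = (-4*s^3 - 15*s^2 - 3*s - 15)/(s^4 + 4*s^3 + 4*s^2 + 4*s + 3)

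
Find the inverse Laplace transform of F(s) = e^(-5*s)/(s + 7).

The factor e^(-5s) signals a time shift by c = 5 (second shifting theorem).
L{e^(-7t)} = 1/(s + 7), so L^-1{1/(s + 7)} = e^(-7*t).
Hence the inverse is u(t - 5) times that function evaluated at t - 5.

Heaviside(t - 5)*(exp(-7*t + 35))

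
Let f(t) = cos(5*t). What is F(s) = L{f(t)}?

F(s) = s/(s^2 + 25)

L{cos(5t)} = s/(s^2 + 25).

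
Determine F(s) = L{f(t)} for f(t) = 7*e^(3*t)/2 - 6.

F(s) = 7/(2*(s - 3)) - 6/s

The transform is linear, so treat each term independently.
(7/2)·[L{e^(3t)} = 1/(s - 3)]; L{-6} = -6/s.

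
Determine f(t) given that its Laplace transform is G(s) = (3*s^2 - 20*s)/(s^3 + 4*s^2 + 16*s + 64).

f(t) = -4*sin(4*t) - cos(4*t) + 4*exp(-4*t)

Factor the denominator: s^3 + 4*s^2 + 16*s + 64 = (s + 4)*(s^2 + 16).
Partial fraction decomposition gives [4/(s + 4)] + [-s/(s^2 + 16)] + [-16/(s^2 + 16)].
Invert each term: 4/(s + 4) ↔ 4e^(-4t); -1·s/(s^2 + 16) ↔ -cos(4t); -4·4/(s^2 + 16) ↔ -4sin(4t).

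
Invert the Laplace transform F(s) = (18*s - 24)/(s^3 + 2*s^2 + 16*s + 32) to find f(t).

f(t) = 3*sin(4*t) + 3*cos(4*t) - 3*exp(-2*t)

Factor the denominator: s^3 + 2*s^2 + 16*s + 32 = (s + 2)*(s^2 + 16).
Partial fraction decomposition gives [-3/(s + 2)] + [3*s/(s^2 + 16)] + [12/(s^2 + 16)].
Invert each term: -3/(s + 2) ↔ -3e^(-2t); 3·s/(s^2 + 16) ↔ 3cos(4t); 3·4/(s^2 + 16) ↔ 3sin(4t).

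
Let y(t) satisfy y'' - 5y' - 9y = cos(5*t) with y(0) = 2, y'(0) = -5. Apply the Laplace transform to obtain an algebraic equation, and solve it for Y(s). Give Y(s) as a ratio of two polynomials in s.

Apply the Laplace transform to the equation.
The derivative rules (L{y''} = s^2 Y - s·y(0) - y'(0) and L{y'} = sY - y(0), with y(0) = 2, y'(0) = -5) turn the left side into (s^2 - 5*s - 9)Y - (2*s - 15).
The right side is L{cos(5*t)} = s/(s^2 + 25).
So (s^2 - 5*s - 9)Y = s/(s^2 + 25) + (2*s - 15).
Isolate Y and clear denominators.

Y(s) = (2*s^3 - 15*s^2 + 51*s - 375)/(s^4 - 5*s^3 + 16*s^2 - 125*s - 225)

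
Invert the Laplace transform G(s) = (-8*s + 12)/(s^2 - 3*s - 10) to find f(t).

f(t) = -4*exp(5*t) - 4*exp(-2*t)

Factor the denominator: s^2 - 3*s - 10 = (s - 5)*(s + 2).
Partial fraction decomposition gives [-4/(s - 5)] + [-4/(s + 2)].
Invert each term: -4/(s - 5) ↔ -4e^(5t); -4/(s + 2) ↔ -4e^(-2t).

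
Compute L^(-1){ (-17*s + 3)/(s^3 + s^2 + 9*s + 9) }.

Factor the denominator: s^3 + s^2 + 9*s + 9 = (s + 1)*(s^2 + 9).
Partial fraction decomposition gives [2/(s + 1)] + [-2*s/(s^2 + 9)] + [-15/(s^2 + 9)].
Invert each term: 2/(s + 1) ↔ 2e^(-t); -2·s/(s^2 + 9) ↔ -2cos(3t); -5·3/(s^2 + 9) ↔ -5sin(3t).

-5*sin(3*t) - 2*cos(3*t) + 2*exp(-t)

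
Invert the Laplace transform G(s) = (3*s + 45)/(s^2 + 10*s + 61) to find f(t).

f(t) = 5*exp(-5*t)*sin(6*t) + 3*exp(-5*t)*cos(6*t)

Complete the square in the denominator: s^2 + 10*s + 61 = (s + 5)^2 + 6^2.
Split the numerator to match: 3*s + 45 = 3·(s + 5) + 5·6.
Invert each term: 3·(s + 5)/((s + 5)^2 + 36) ↔ 3e^(-5t)cos(6t); 5·6/((s + 5)^2 + 36) ↔ 5e^(-5t)sin(6t).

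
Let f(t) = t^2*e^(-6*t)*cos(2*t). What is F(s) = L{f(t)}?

F(s) = 2*(s + 6)*(s^2 + 12*s + 24)/(s^2 + 12*s + 40)^3

L{cos(2t)} = s/(s^2 + 4).
Multiplying by e^(-6t) shifts s → s + 6, so L{e^(-6*t)*cos(2*t)} = (s + 6)/((s + 6)^2 + 4).
Then apply L{t^2·g(t)} = (-1)^2 d^2/ds^2[G(s)] with G(s) = (s + 6)/((s + 6)^2 + 4):
differentiating 2 times and applying the sign gives 2*(s + 6)*(s^2 + 12*s + 24)/(s^2 + 12*s + 40)^3.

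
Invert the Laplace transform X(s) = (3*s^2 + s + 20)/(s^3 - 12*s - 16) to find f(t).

Factor the denominator: s^3 - 12*s - 16 = (s - 4)*(s + 2)^2.
Partial fraction decomposition gives [1/(s + 2)] + [-5/(s + 2)^2] + [2/(s - 4)].
Invert each term: 1/(s + 2) ↔ e^(-2t); -5/(s + 2)^2 ↔ -5t·e^(-2t); 2/(s - 4) ↔ 2e^(4t).

f(t) = -5*t*exp(-2*t) + 2*exp(4*t) + exp(-2*t)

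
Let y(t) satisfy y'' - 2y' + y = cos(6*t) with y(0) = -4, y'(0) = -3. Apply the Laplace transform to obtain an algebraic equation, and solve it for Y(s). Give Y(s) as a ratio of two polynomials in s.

Y(s) = (-4*s^3 + 5*s^2 - 143*s + 180)/(s^4 - 2*s^3 + 37*s^2 - 72*s + 36)

Take the Laplace transform of both sides.
With L{y''} = s^2 Y - s·y(0) - y'(0) and L{y'} = sY - y(0), with y(0) = -4, y'(0) = -3: the LHS transforms to (s^2 - 2*s + 1)Y - (-4*s + 5).
The right side is L{cos(6*t)} = s/(s^2 + 36).
So (s^2 - 2*s + 1)Y = s/(s^2 + 36) + (-4*s + 5).
Solve for Y(s) and write it as one ratio of polynomials.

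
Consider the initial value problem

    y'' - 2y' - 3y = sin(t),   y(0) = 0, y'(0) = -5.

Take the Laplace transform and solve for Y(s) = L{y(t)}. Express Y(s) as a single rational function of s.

Apply the Laplace transform to the equation.
The derivative rules (L{y''} = s^2 Y - s·y(0) - y'(0) and L{y'} = sY - y(0), with y(0) = 0, y'(0) = -5) turn the left side into (s^2 - 2*s - 3)Y - (-5).
The right side is L{sin(t)} = 1/(s^2 + 1).
So (s^2 - 2*s - 3)Y = 1/(s^2 + 1) + (-5).
Divide through and combine into a single rational function.

Y(s) = (-5*s^2 - 4)/(s^4 - 2*s^3 - 2*s^2 - 2*s - 3)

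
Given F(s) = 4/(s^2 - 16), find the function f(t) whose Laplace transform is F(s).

Since L{sinh(4t)} = 4/(s^2 - 16), the inverse is sinh(4*t).

f(t) = sinh(4*t)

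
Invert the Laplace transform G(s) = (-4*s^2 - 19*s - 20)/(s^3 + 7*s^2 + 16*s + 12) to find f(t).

Factor the denominator: s^3 + 7*s^2 + 16*s + 12 = (s + 2)^2*(s + 3).
Partial fraction decomposition gives [-5/(s + 2)] + [2/(s + 2)^2] + [1/(s + 3)].
Invert each term: -5/(s + 2) ↔ -5e^(-2t); 2/(s + 2)^2 ↔ 2t·e^(-2t); 1/(s + 3) ↔ e^(-3t).

f(t) = 2*t*exp(-2*t) - 5*exp(-2*t) + exp(-3*t)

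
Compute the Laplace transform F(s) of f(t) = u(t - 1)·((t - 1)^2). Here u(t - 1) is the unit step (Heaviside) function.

By the second shifting theorem, L{u(t - c)·g(t - c)} = e^(-cs)·G(s) with c = 1 and G(s) = L{g(t)}.
L{t^2} = 2!/s^3 = 2/s^3.

F(s) = 2*exp(-s)/s^3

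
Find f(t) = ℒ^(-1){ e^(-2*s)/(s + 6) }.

The factor e^(-2s) signals a time shift by c = 2 (second shifting theorem).
L{e^(-6t)} = 1/(s + 6), so L^-1{1/(s + 6)} = e^(-6*t).
Hence the inverse is u(t - 2) times that function evaluated at t - 2.

f(t) = Heaviside(t - 2)*(exp(-6*t + 12))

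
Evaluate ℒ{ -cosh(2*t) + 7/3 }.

The transform is linear, so treat each term independently.
(-1)·[L{cosh(2t)} = s/(s^2 - 4)]; L{7/3} = (7/3)/s.

-s/(s^2 - 4) + 7/(3*s)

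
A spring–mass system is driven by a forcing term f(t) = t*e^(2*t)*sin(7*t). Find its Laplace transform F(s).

F(s) = 14*(s - 2)/(s^2 - 4*s + 53)^2

L{sin(7t)} = 7/(s^2 + 49).
Multiplying by e^(2t) shifts s → s - 2, so L{e^(2*t)*sin(7*t)} = 7/((s - 2)^2 + 49).
Then apply L{t·g(t)} = -d/ds[G(s)] with G(s) = 7/((s - 2)^2 + 49):
differentiating 1 time and applying the sign gives 14*(s - 2)/(s^2 - 4*s + 53)^2.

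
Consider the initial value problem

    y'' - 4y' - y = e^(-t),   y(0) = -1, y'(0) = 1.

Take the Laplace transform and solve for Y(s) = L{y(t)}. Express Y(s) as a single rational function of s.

Transform both sides with L{·}.
The derivative rules (L{y''} = s^2 Y - s·y(0) - y'(0) and L{y'} = sY - y(0), with y(0) = -1, y'(0) = 1) turn the left side into (s^2 - 4*s - 1)Y - (-s + 5).
The right side is L{e^(-t)} = 1/(s + 1).
So (s^2 - 4*s - 1)Y = 1/(s + 1) + (-s + 5).
Solve for Y(s) and write it as one ratio of polynomials.

Y(s) = (-s^2 + 4*s + 6)/(s^3 - 3*s^2 - 5*s - 1)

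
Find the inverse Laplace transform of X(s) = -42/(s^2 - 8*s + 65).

Rewrite the denominator: s^2 - 8*s + 65 = (s - 4)^2 + 49.
The form in (s - 4) signals a first-shifting-theorem factor e^(4t).
Since L{sin(7t)} = 7/(s^2 + 49), the inverse is exp(4*t)*sin(7*t), scaled by -6.

-6*exp(4*t)*sin(7*t)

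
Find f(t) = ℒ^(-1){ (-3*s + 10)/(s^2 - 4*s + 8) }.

Complete the square in the denominator: s^2 - 4*s + 8 = (s - 2)^2 + 2^2.
Split the numerator to match: -3*s + 10 = -3·(s - 2) + 2·2.
Invert each term: -3·(s - 2)/((s - 2)^2 + 4) ↔ -3e^(2t)cos(2t); 2·2/((s - 2)^2 + 4) ↔ 2e^(2t)sin(2t).

f(t) = 2*exp(2*t)*sin(2*t) - 3*exp(2*t)*cos(2*t)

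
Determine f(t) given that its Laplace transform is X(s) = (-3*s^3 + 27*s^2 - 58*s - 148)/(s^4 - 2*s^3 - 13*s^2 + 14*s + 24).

f(t) = -2*exp(4*t) + 6*exp(2*t) - 2*exp(-t) - 5*exp(-3*t)

Factor the denominator: s^4 - 2*s^3 - 13*s^2 + 14*s + 24 = (s - 4)*(s - 2)*(s + 1)*(s + 3).
Partial fraction decomposition gives [-2/(s - 4)] + [-5/(s + 3)] + [-2/(s + 1)] + [6/(s - 2)].
Invert each term: -2/(s - 4) ↔ -2e^(4t); -5/(s + 3) ↔ -5e^(-3t); -2/(s + 1) ↔ -2e^(-t); 6/(s - 2) ↔ 6e^(2t).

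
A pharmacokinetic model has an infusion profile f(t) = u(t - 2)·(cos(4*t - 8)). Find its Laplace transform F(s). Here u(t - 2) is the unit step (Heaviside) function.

By the second shifting theorem, L{u(t - c)·g(t - c)} = e^(-cs)·G(s) with c = 2 and G(s) = L{g(t)}.
L{cos(4t)} = s/(s^2 + 16).

F(s) = s*exp(-2*s)/(s^2 + 16)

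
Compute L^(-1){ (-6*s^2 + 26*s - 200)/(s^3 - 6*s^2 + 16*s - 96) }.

Factor the denominator: s^3 - 6*s^2 + 16*s - 96 = (s - 6)*(s^2 + 16).
Partial fraction decomposition gives [-5/(s - 6)] + [-s/(s^2 + 16)] + [20/(s^2 + 16)].
Invert each term: -5/(s - 6) ↔ -5e^(6t); -1·s/(s^2 + 16) ↔ -cos(4t); 5·4/(s^2 + 16) ↔ 5sin(4t).

-5*exp(6*t) + 5*sin(4*t) - cos(4*t)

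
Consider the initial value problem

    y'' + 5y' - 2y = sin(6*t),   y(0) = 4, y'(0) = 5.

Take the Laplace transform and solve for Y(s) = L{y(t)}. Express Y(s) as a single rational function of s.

Y(s) = (4*s^3 + 25*s^2 + 144*s + 906)/(s^4 + 5*s^3 + 34*s^2 + 180*s - 72)

Take the Laplace transform of both sides.
With L{y''} = s^2 Y - s·y(0) - y'(0) and L{y'} = sY - y(0), with y(0) = 4, y'(0) = 5: the LHS transforms to (s^2 + 5*s - 2)Y - (4*s + 25).
The right side is L{sin(6*t)} = 6/(s^2 + 36).
So (s^2 + 5*s - 2)Y = 6/(s^2 + 36) + (4*s + 25).
Divide through and combine into a single rational function.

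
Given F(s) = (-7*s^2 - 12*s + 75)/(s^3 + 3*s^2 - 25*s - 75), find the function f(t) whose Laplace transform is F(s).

Factor the denominator: s^3 + 3*s^2 - 25*s - 75 = (s - 5)*(s + 3)*(s + 5).
Partial fraction decomposition gives [-2/(s - 5)] + [-2/(s + 5)] + [-3/(s + 3)].
Invert each term: -2/(s - 5) ↔ -2e^(5t); -2/(s + 5) ↔ -2e^(-5t); -3/(s + 3) ↔ -3e^(-3t).

f(t) = -2*exp(5*t) - 3*exp(-3*t) - 2*exp(-5*t)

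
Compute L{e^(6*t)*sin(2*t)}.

2/((s - 6)^2 + 4)

L{sin(2t)} = 2/(s^2 + 4).
By the first shifting theorem, multiplying by e^(6t) replaces s with s - 6.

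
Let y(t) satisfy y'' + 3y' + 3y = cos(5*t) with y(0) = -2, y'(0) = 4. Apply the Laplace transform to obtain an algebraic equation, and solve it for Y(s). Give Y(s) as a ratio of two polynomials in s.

Apply the Laplace transform to the equation.
Using L{y''} = s^2 Y - s·y(0) - y'(0) and L{y'} = sY - y(0), with y(0) = -2, y'(0) = 4, the left side becomes (s^2 + 3*s + 3)Y - (-2*s - 2).
The right side is L{cos(5*t)} = s/(s^2 + 25).
So (s^2 + 3*s + 3)Y = s/(s^2 + 25) + (-2*s - 2).
Divide through and combine into a single rational function.

Y(s) = (-2*s^3 - 2*s^2 - 49*s - 50)/(s^4 + 3*s^3 + 28*s^2 + 75*s + 75)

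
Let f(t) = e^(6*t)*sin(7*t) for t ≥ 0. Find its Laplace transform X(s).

X(s) = 7/((s - 6)^2 + 49)

L{sin(7t)} = 7/(s^2 + 49).
By the first shifting theorem, multiplying by e^(6t) replaces s with s - 6.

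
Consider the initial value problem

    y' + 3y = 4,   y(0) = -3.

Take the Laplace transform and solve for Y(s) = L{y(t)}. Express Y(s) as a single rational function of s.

Y(s) = (-3*s + 4)/(s^2 + 3*s)

Laplace-transform each side.
The derivative rules (L{y'} = sY - y(0) = sY - (-3)) turn the left side into (s + 3)Y - (-3).
The right side is L{4} = 4/s.
So (s + 3)Y = 4/s + (-3).
Isolate Y and clear denominators.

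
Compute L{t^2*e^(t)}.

L{e^(t)} = 1/(s - 1).
Then apply L{t^2·g(t)} = (-1)^2 d^2/ds^2[G(s)] with G(s) = 1/(s - 1):
differentiating 2 times and applying the sign gives 2/(s - 1)^3.

2/(s - 1)^3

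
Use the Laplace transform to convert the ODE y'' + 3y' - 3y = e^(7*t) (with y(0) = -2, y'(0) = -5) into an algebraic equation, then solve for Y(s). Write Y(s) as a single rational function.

Transform both sides with L{·}.
The derivative rules (L{y''} = s^2 Y - s·y(0) - y'(0) and L{y'} = sY - y(0), with y(0) = -2, y'(0) = -5) turn the left side into (s^2 + 3*s - 3)Y - (-2*s - 11).
The right side is L{e^(7*t)} = 1/(s - 7).
So (s^2 + 3*s - 3)Y = 1/(s - 7) + (-2*s - 11).
Divide through and combine into a single rational function.

Y(s) = (-2*s^2 + 3*s + 78)/(s^3 - 4*s^2 - 24*s + 21)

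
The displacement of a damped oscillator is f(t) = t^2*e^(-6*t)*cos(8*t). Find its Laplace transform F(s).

F(s) = 2*(s + 6)*(s^2 + 12*s - 156)/(s^2 + 12*s + 100)^3

L{cos(8t)} = s/(s^2 + 64).
Multiplying by e^(-6t) shifts s → s + 6, so L{e^(-6*t)*cos(8*t)} = (s + 6)/((s + 6)^2 + 64).
Then apply L{t^2·g(t)} = (-1)^2 d^2/ds^2[G(s)] with G(s) = (s + 6)/((s + 6)^2 + 64):
differentiating 2 times and applying the sign gives 2*(s + 6)*(s^2 + 12*s - 156)/(s^2 + 12*s + 100)^3.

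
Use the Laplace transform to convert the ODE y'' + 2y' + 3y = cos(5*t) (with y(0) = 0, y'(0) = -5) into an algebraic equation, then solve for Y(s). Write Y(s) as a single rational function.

Laplace-transform each side.
Using L{y''} = s^2 Y - s·y(0) - y'(0) and L{y'} = sY - y(0), with y(0) = 0, y'(0) = -5, the left side becomes (s^2 + 2*s + 3)Y - (-5).
The right side is L{cos(5*t)} = s/(s^2 + 25).
So (s^2 + 2*s + 3)Y = s/(s^2 + 25) + (-5).
Solve for Y(s) and write it as one ratio of polynomials.

Y(s) = (-5*s^2 + s - 125)/(s^4 + 2*s^3 + 28*s^2 + 50*s + 75)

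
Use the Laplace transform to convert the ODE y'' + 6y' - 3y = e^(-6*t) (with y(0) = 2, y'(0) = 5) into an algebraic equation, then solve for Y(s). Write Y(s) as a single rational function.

Apply the Laplace transform to the equation.
The derivative rules (L{y''} = s^2 Y - s·y(0) - y'(0) and L{y'} = sY - y(0), with y(0) = 2, y'(0) = 5) turn the left side into (s^2 + 6*s - 3)Y - (2*s + 17).
The right side is L{e^(-6*t)} = 1/(s + 6).
So (s^2 + 6*s - 3)Y = 1/(s + 6) + (2*s + 17).
Solve for Y(s) and write it as one ratio of polynomials.

Y(s) = (2*s^2 + 29*s + 103)/(s^3 + 12*s^2 + 33*s - 18)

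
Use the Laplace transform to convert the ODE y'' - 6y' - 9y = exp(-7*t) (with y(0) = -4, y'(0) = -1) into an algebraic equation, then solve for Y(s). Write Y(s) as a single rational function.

Take the Laplace transform of both sides.
The derivative rules (L{y''} = s^2 Y - s·y(0) - y'(0) and L{y'} = sY - y(0), with y(0) = -4, y'(0) = -1) turn the left side into (s^2 - 6*s - 9)Y - (-4*s + 23).
The right side is L{exp(-7*t)} = 1/(s + 7).
So (s^2 - 6*s - 9)Y = 1/(s + 7) + (-4*s + 23).
Solve for Y(s) and write it as one ratio of polynomials.

Y(s) = (-4*s^2 - 5*s + 162)/(s^3 + s^2 - 51*s - 63)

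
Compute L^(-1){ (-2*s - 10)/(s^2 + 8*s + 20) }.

Complete the square in the denominator: s^2 + 8*s + 20 = (s + 4)^2 + 2^2.
Split the numerator to match: -2*s - 10 = -2·(s + 4) - 1·2.
Invert each term: -2·(s + 4)/((s + 4)^2 + 4) ↔ -2e^(-4t)cos(2t); -1·2/((s + 4)^2 + 4) ↔ -e^(-4t)sin(2t).

-exp(-4*t)*sin(2*t) - 2*exp(-4*t)*cos(2*t)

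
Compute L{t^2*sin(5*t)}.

L{sin(5t)} = 5/(s^2 + 25).
Then apply L{t^2·g(t)} = (-1)^2 d^2/ds^2[G(s)] with G(s) = 5/(s^2 + 25):
differentiating 2 times and applying the sign gives 10*(3*s^2 - 25)/(s^2 + 25)^3.

10*(3*s^2 - 25)/(s^2 + 25)^3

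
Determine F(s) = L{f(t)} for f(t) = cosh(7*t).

F(s) = s/(s^2 - 49)

L{cosh(7t)} = s/(s^2 - 49).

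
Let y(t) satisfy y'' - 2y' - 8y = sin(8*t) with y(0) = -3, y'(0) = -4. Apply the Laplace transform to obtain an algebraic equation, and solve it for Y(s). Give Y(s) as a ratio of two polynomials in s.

Laplace-transform each side.
Using L{y''} = s^2 Y - s·y(0) - y'(0) and L{y'} = sY - y(0), with y(0) = -3, y'(0) = -4, the left side becomes (s^2 - 2*s - 8)Y - (-3*s + 2).
The right side is L{sin(8*t)} = 8/(s^2 + 64).
So (s^2 - 2*s - 8)Y = 8/(s^2 + 64) + (-3*s + 2).
Solve for Y(s) and write it as one ratio of polynomials.

Y(s) = (-3*s^3 + 2*s^2 - 192*s + 136)/(s^4 - 2*s^3 + 56*s^2 - 128*s - 512)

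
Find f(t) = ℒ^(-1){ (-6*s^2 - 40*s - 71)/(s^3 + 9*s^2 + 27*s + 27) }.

Factor the denominator: s^3 + 9*s^2 + 27*s + 27 = (s + 3)^3.
Partial fraction decomposition gives [-6/(s + 3)] + [-4/(s + 3)^2] + [-5/(s + 3)^3].
Invert each term: -6/(s + 3) ↔ -6e^(-3t); -4/(s + 3)^2 ↔ -4t·e^(-3t); -5/(s + 3)^3 ↔ (-5/2)t^2·e^(-3t).

f(t) = -5*t^2*exp(-3*t)/2 - 4*t*exp(-3*t) - 6*exp(-3*t)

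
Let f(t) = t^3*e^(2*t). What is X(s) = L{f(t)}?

L{t^3} = 3!/s^4 = 6/s^4.
By the first shifting theorem, multiplying by e^(2t) replaces s with s - 2.

X(s) = 6/(s - 2)^4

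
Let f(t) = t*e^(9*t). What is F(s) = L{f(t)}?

L{e^(9t)} = 1/(s - 9).
Then apply L{t·g(t)} = -d/ds[G(s)] with G(s) = 1/(s - 9):
differentiating 1 time and applying the sign gives (s - 9)^(-2).

F(s) = (s - 9)^(-2)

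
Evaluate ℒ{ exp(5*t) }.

1/(s - 5)

L{e^(5t)} = 1/(s - 5).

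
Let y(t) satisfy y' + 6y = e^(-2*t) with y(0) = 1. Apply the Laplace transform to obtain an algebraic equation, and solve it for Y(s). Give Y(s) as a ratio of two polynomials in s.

Transform both sides with L{·}.
Using L{y'} = sY - y(0) = sY - 1, the left side becomes (s + 6)Y - (1).
The right side is L{e^(-2*t)} = 1/(s + 2).
So (s + 6)Y = 1/(s + 2) + (1).
Isolate Y and clear denominators.

Y(s) = (s + 3)/(s^2 + 8*s + 12)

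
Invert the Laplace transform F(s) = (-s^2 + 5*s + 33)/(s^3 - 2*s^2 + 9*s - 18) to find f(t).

f(t) = 3*exp(2*t) - sin(3*t) - 4*cos(3*t)

Factor the denominator: s^3 - 2*s^2 + 9*s - 18 = (s - 2)*(s^2 + 9).
Partial fraction decomposition gives [3/(s - 2)] + [-4*s/(s^2 + 9)] + [-3/(s^2 + 9)].
Invert each term: 3/(s - 2) ↔ 3e^(2t); -4·s/(s^2 + 9) ↔ -4cos(3t); -1·3/(s^2 + 9) ↔ -sin(3t).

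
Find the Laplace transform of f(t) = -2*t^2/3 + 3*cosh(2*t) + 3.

3*s/(s^2 - 4) + 3/s - 4/(3*s^3)

The transform is linear, so treat each term independently.
(3)·[L{cosh(2t)} = s/(s^2 - 4)]; L{3} = 3/s; (-2/3)·[L{t^2} = 2!/s^3 = 2/s^3].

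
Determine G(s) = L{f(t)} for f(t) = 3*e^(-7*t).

L{3} = 3/s.
By the first shifting theorem, multiplying by e^(-7t) replaces s with s + 7.

G(s) = 3/(s + 7)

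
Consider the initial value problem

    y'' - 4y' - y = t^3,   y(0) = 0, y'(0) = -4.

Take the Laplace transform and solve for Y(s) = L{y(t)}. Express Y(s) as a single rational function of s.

Y(s) = (-4*s^4 + 6)/(s^6 - 4*s^5 - s^4)

Laplace-transform each side.
With L{y''} = s^2 Y - s·y(0) - y'(0) and L{y'} = sY - y(0), with y(0) = 0, y'(0) = -4: the LHS transforms to (s^2 - 4*s - 1)Y - (-4).
The right side is L{t^3} = 6/s^4.
So (s^2 - 4*s - 1)Y = 6/s^4 + (-4).
Isolate Y and clear denominators.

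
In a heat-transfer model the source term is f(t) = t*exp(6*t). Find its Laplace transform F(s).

L{e^(6t)} = 1/(s - 6).
Then apply L{t·g(t)} = -d/ds[G(s)] with G(s) = 1/(s - 6):
differentiating 1 time and applying the sign gives (s - 6)^(-2).

F(s) = (s - 6)^(-2)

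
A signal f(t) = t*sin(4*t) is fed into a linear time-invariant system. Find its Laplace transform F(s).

F(s) = 8*s/(s^2 + 16)^2

L{sin(4t)} = 4/(s^2 + 16).
Then apply L{t·g(t)} = -d/ds[G(s)] with G(s) = 4/(s^2 + 16):
differentiating 1 time and applying the sign gives 8*s/(s^2 + 16)^2.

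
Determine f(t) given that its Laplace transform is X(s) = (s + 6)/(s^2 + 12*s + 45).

Rewrite the denominator: s^2 + 12*s + 45 = (s + 6)^2 + 9.
The form in (s + 6) signals a first-shifting-theorem factor e^(-6t).
Since L{cos(3t)} = s/(s^2 + 9), the inverse is e^(-6*t)*cos(3*t).

f(t) = exp(-6*t)*cos(3*t)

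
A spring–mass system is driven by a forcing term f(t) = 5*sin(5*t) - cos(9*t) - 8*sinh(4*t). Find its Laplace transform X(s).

Apply the Laplace transform termwise.
(-8)·[L{sinh(4t)} = 4/(s^2 - 16)]; (5)·[L{sin(5t)} = 5/(s^2 + 25)]; (-1)·[L{cos(9t)} = s/(s^2 + 81)].

X(s) = -s/(s^2 + 81) + 25/(s^2 + 25) - 32/(s^2 - 16)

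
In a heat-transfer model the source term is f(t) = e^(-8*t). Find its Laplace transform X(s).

X(s) = 1/(s + 8)

L{1} = 1/s.
By the first shifting theorem, multiplying by e^(-8t) replaces s with s + 8.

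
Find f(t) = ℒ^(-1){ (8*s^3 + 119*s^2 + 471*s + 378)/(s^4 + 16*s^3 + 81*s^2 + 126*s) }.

f(t) = 3 + 5*exp(-3*t) + 6*exp(-6*t) - 6*exp(-7*t)

Factor the denominator: s^4 + 16*s^3 + 81*s^2 + 126*s = s*(s + 3)*(s + 6)*(s + 7).
Partial fraction decomposition gives [3/s] + [-6/(s + 7)] + [5/(s + 3)] + [6/(s + 6)].
Invert each term: 3/(s - 0) ↔ 3e^(0t); -6/(s + 7) ↔ -6e^(-7t); 5/(s + 3) ↔ 5e^(-3t); 6/(s + 6) ↔ 6e^(-6t).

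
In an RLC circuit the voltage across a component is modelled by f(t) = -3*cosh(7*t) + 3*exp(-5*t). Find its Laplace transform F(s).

By linearity of the Laplace transform, transform each term separately.
(3)·[L{e^(-5t)} = 1/(s + 5)]; (-3)·[L{cosh(7t)} = s/(s^2 - 49)].

F(s) = -3*s/(s^2 - 49) + 3/(s + 5)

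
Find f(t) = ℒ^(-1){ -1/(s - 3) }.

f(t) = -exp(3*t)

Since L{e^(3t)} = 1/(s - 3), the inverse is exp(3*t), scaled by -1.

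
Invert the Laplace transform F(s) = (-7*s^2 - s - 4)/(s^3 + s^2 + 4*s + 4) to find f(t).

f(t) = 2*sin(2*t) - 5*cos(2*t) - 2*exp(-t)

Factor the denominator: s^3 + s^2 + 4*s + 4 = (s + 1)*(s^2 + 4).
Partial fraction decomposition gives [-2/(s + 1)] + [-5*s/(s^2 + 4)] + [4/(s^2 + 4)].
Invert each term: -2/(s + 1) ↔ -2e^(-t); -5·s/(s^2 + 4) ↔ -5cos(2t); 2·2/(s^2 + 4) ↔ 2sin(2t).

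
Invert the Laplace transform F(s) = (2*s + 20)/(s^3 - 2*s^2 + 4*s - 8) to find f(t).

f(t) = 3*exp(2*t) - 2*sin(2*t) - 3*cos(2*t)

Factor the denominator: s^3 - 2*s^2 + 4*s - 8 = (s - 2)*(s^2 + 4).
Partial fraction decomposition gives [3/(s - 2)] + [-3*s/(s^2 + 4)] + [-4/(s^2 + 4)].
Invert each term: 3/(s - 2) ↔ 3e^(2t); -3·s/(s^2 + 4) ↔ -3cos(2t); -2·2/(s^2 + 4) ↔ -2sin(2t).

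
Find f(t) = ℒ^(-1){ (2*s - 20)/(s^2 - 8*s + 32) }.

f(t) = -3*exp(4*t)*sin(4*t) + 2*exp(4*t)*cos(4*t)

Complete the square in the denominator: s^2 - 8*s + 32 = (s - 4)^2 + 4^2.
Split the numerator to match: 2*s - 20 = 2·(s - 4) - 3·4.
Invert each term: 2·(s - 4)/((s - 4)^2 + 16) ↔ 2e^(4t)cos(4t); -3·4/((s - 4)^2 + 16) ↔ -3e^(4t)sin(4t).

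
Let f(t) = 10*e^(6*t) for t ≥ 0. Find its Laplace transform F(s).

F(s) = 10/(s - 6)

L{10} = 10/s.
By the first shifting theorem, multiplying by e^(6t) replaces s with s - 6.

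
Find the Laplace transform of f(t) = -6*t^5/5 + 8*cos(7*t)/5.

By linearity of the Laplace transform, transform each term separately.
(8/5)·[L{cos(7t)} = s/(s^2 + 49)]; (-6/5)·[L{t^5} = 5!/s^6 = 120/s^6].

8*s/(5*(s^2 + 49)) - 144/s^6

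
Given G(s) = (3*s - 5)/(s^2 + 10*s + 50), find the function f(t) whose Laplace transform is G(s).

Complete the square in the denominator: s^2 + 10*s + 50 = (s + 5)^2 + 5^2.
Split the numerator to match: 3*s - 5 = 3·(s + 5) - 4·5.
Invert each term: 3·(s + 5)/((s + 5)^2 + 25) ↔ 3e^(-5t)cos(5t); -4·5/((s + 5)^2 + 25) ↔ -4e^(-5t)sin(5t).

f(t) = -4*exp(-5*t)*sin(5*t) + 3*exp(-5*t)*cos(5*t)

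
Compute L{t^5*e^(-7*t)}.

L{t^5} = 5!/s^6 = 120/s^6.
By the first shifting theorem, multiplying by e^(-7t) replaces s with s + 7.

120/(s + 7)^6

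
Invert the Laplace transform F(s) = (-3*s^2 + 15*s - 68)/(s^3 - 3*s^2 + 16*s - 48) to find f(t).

f(t) = -2*exp(3*t) + 3*sin(4*t) - cos(4*t)

Factor the denominator: s^3 - 3*s^2 + 16*s - 48 = (s - 3)*(s^2 + 16).
Partial fraction decomposition gives [-2/(s - 3)] + [-s/(s^2 + 16)] + [12/(s^2 + 16)].
Invert each term: -2/(s - 3) ↔ -2e^(3t); -1·s/(s^2 + 16) ↔ -cos(4t); 3·4/(s^2 + 16) ↔ 3sin(4t).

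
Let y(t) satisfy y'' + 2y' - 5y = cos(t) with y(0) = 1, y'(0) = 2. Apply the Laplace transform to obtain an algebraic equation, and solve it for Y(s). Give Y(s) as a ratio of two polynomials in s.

Y(s) = (s^3 + 4*s^2 + 2*s + 4)/(s^4 + 2*s^3 - 4*s^2 + 2*s - 5)

Transform both sides with L{·}.
Using L{y''} = s^2 Y - s·y(0) - y'(0) and L{y'} = sY - y(0), with y(0) = 1, y'(0) = 2, the left side becomes (s^2 + 2*s - 5)Y - (s + 4).
The right side is L{cos(t)} = s/(s^2 + 1).
So (s^2 + 2*s - 5)Y = s/(s^2 + 1) + (s + 4).
Divide through and combine into a single rational function.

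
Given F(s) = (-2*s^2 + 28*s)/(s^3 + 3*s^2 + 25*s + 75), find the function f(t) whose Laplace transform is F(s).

f(t) = 5*sin(5*t) + cos(5*t) - 3*exp(-3*t)

Factor the denominator: s^3 + 3*s^2 + 25*s + 75 = (s + 3)*(s^2 + 25).
Partial fraction decomposition gives [-3/(s + 3)] + [s/(s^2 + 25)] + [25/(s^2 + 25)].
Invert each term: -3/(s + 3) ↔ -3e^(-3t); 1·s/(s^2 + 25) ↔ cos(5t); 5·5/(s^2 + 25) ↔ 5sin(5t).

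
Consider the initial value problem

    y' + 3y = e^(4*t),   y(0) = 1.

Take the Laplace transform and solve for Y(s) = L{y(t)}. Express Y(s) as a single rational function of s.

Y(s) = (s - 3)/(s^2 - s - 12)

Transform both sides with L{·}.
The derivative rules (L{y'} = sY - y(0) = sY - 1) turn the left side into (s + 3)Y - (1).
The right side is L{e^(4*t)} = 1/(s - 4).
So (s + 3)Y = 1/(s - 4) + (1).
Solve for Y(s) and write it as one ratio of polynomials.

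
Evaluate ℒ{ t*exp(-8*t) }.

L{e^(-8t)} = 1/(s + 8).
Then apply L{t·g(t)} = -d/ds[G(s)] with G(s) = 1/(s + 8):
differentiating 1 time and applying the sign gives (s + 8)^(-2).

(s + 8)^(-2)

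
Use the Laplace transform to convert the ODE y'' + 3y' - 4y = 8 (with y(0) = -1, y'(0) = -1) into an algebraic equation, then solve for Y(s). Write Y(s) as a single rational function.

Y(s) = (-s^2 - 4*s + 8)/(s^3 + 3*s^2 - 4*s)

Transform both sides with L{·}.
Using L{y''} = s^2 Y - s·y(0) - y'(0) and L{y'} = sY - y(0), with y(0) = -1, y'(0) = -1, the left side becomes (s^2 + 3*s - 4)Y - (-s - 4).
The right side is L{8} = 8/s.
So (s^2 + 3*s - 4)Y = 8/s + (-s - 4).
Divide through and combine into a single rational function.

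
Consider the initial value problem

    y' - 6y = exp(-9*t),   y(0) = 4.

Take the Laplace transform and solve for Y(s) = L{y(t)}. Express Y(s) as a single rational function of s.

Y(s) = (4*s + 37)/(s^2 + 3*s - 54)

Apply the Laplace transform to the equation.
Using L{y'} = sY - y(0) = sY - 4, the left side becomes (s - 6)Y - (4).
The right side is L{exp(-9*t)} = 1/(s + 9).
So (s - 6)Y = 1/(s + 9) + (4).
Isolate Y and clear denominators.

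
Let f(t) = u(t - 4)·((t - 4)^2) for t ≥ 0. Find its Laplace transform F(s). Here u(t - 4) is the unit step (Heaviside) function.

By the second shifting theorem, L{u(t - c)·g(t - c)} = e^(-cs)·G(s) with c = 4 and G(s) = L{g(t)}.
L{t^2} = 2!/s^3 = 2/s^3.

F(s) = 2*exp(-4*s)/s^3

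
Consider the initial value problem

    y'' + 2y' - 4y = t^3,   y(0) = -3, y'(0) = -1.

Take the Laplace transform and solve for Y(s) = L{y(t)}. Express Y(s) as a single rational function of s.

Y(s) = (-3*s^5 - 7*s^4 + 6)/(s^6 + 2*s^5 - 4*s^4)

Apply the Laplace transform to the equation.
The derivative rules (L{y''} = s^2 Y - s·y(0) - y'(0) and L{y'} = sY - y(0), with y(0) = -3, y'(0) = -1) turn the left side into (s^2 + 2*s - 4)Y - (-3*s - 7).
The right side is L{t^3} = 6/s^4.
So (s^2 + 2*s - 4)Y = 6/s^4 + (-3*s - 7).
Divide through and combine into a single rational function.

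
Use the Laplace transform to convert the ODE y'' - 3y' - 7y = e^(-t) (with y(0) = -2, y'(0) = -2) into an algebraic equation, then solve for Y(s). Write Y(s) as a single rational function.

Y(s) = (-2*s^2 + 2*s + 5)/(s^3 - 2*s^2 - 10*s - 7)

Transform both sides with L{·}.
With L{y''} = s^2 Y - s·y(0) - y'(0) and L{y'} = sY - y(0), with y(0) = -2, y'(0) = -2: the LHS transforms to (s^2 - 3*s - 7)Y - (-2*s + 4).
The right side is L{e^(-t)} = 1/(s + 1).
So (s^2 - 3*s - 7)Y = 1/(s + 1) + (-2*s + 4).
Divide through and combine into a single rational function.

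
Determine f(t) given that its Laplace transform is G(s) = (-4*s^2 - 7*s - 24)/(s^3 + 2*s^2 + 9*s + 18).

f(t) = -sin(3*t) - 2*cos(3*t) - 2*exp(-2*t)

Factor the denominator: s^3 + 2*s^2 + 9*s + 18 = (s + 2)*(s^2 + 9).
Partial fraction decomposition gives [-2/(s + 2)] + [-2*s/(s^2 + 9)] + [-3/(s^2 + 9)].
Invert each term: -2/(s + 2) ↔ -2e^(-2t); -2·s/(s^2 + 9) ↔ -2cos(3t); -1·3/(s^2 + 9) ↔ -sin(3t).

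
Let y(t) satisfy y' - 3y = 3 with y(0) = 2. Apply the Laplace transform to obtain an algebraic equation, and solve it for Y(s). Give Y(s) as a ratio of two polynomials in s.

Apply the Laplace transform to the equation.
The derivative rules (L{y'} = sY - y(0) = sY - 2) turn the left side into (s - 3)Y - (2).
The right side is L{3} = 3/s.
So (s - 3)Y = 3/s + (2).
Solve for Y(s) and write it as one ratio of polynomials.

Y(s) = (2*s + 3)/(s^2 - 3*s)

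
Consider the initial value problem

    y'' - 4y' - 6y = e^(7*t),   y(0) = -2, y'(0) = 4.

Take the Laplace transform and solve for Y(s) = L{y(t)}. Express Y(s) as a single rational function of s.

Y(s) = (-2*s^2 + 26*s - 83)/(s^3 - 11*s^2 + 22*s + 42)

Transform both sides with L{·}.
The derivative rules (L{y''} = s^2 Y - s·y(0) - y'(0) and L{y'} = sY - y(0), with y(0) = -2, y'(0) = 4) turn the left side into (s^2 - 4*s - 6)Y - (-2*s + 12).
The right side is L{e^(7*t)} = 1/(s - 7).
So (s^2 - 4*s - 6)Y = 1/(s - 7) + (-2*s + 12).
Isolate Y and clear denominators.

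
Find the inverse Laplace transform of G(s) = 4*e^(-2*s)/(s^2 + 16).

Heaviside(t - 2)*(sin(4*t - 8))

The factor e^(-2s) signals a time shift by c = 2 (second shifting theorem).
L{sin(4t)} = 4/(s^2 + 16), so L^-1{4/(s^2 + 16)} = sin(4*t).
Hence the inverse is u(t - 2) times that function evaluated at t - 2.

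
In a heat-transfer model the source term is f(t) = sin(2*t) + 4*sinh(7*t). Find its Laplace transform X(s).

By linearity of the Laplace transform, transform each term separately.
L{sin(2t)} = 2/(s^2 + 4); (4)·[L{sinh(7t)} = 7/(s^2 - 49)].

X(s) = 2/(s^2 + 4) + 28/(s^2 - 49)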